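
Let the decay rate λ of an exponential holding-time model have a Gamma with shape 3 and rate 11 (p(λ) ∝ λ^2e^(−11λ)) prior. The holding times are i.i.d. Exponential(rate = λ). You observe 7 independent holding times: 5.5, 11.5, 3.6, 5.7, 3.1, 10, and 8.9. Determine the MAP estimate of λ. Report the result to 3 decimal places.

The Exponential(rate=λ) likelihood is ∝ λ^n e^(−λΣtᵢ). Here n = 7 and Σtᵢ = 5.5 + 11.5 + 3.6 + 5.7 + 3.1 + 10 + 8.9 = 48.3.
Posterior ∝ λ^2e^(−11λ) · λ^7e^(−48.3λ) = λ^9e^(−59.3λ), i.e. Gamma(10, 59.3).
Mode = (a−1)/b = 9/59.3 ≈ 0.152.

λ̂_MAP = 0.152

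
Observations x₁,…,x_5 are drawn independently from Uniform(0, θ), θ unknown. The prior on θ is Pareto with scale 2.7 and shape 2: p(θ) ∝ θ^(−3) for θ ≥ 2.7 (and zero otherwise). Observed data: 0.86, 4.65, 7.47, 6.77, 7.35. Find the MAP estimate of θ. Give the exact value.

θ̂_MAP = 7.47

The Uniform(0, θ) likelihood is θ^(−n) for θ ≥ max(xᵢ), zero otherwise. Here max(xᵢ) = 7.47.
Posterior ∝ θ^(−3) · θ^(−5) = θ^(−8) on θ ≥ max(2.7, 7.47) = 7.47.
This density is strictly decreasing in θ, so the posterior mode lies at the lower boundary of the support.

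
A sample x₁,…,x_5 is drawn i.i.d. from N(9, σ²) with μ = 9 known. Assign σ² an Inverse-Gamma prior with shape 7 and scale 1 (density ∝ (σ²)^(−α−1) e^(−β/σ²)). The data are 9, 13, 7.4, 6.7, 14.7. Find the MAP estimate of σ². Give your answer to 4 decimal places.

σ̂²_MAP = 2.7781

Sum of squared deviations about the known mean: SS = (9−9)² + (13−9)² + (7.4−9)² + (6.7−9)² + (14.7−9)² = 56.34.
The Normal likelihood contributes (σ²)^(−n/2) exp(−SS/(2σ²)), so the posterior is Inverse-Gamma(α + n/2, β + SS/2) = Inverse-Gamma(9.5, 29.17).
The mode of Inverse-Gamma(a, b) is b/(a+1) = 29.17/10.5 ≈ 2.7781.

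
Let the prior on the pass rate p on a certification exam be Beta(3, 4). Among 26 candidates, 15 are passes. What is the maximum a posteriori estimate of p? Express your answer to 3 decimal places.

Prior: Beta(3, 4).
Data: 15 successes in 26 trials. The binomial likelihood contributes p^15(1−p)^11, so the posterior is Beta(3+15, 4+11) = Beta(18, 15).
For Beta(a, b) with a, b > 1 the mode is (a−1)/(a+b−2) = 17/31 ≈ 0.548.

p̂_MAP = 0.548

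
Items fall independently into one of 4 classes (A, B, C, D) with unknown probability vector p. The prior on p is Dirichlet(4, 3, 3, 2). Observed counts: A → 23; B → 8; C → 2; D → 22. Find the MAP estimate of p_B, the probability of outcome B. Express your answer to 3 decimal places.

The posterior is Dirichlet(αᵢ + nᵢ) = Dirichlet(27, 11, 5, 24).
For a Dirichlet(a₁,…,a_K) with all aᵢ > 1, the mode has j-th component (aⱼ − 1)/(Σaᵢ − K).
Here Σaᵢ = 67 and K = 4, so p_B = (11 − 1)/(67 − 4) = 10/63 ≈ 0.159.

MAP estimate of p_B = 0.159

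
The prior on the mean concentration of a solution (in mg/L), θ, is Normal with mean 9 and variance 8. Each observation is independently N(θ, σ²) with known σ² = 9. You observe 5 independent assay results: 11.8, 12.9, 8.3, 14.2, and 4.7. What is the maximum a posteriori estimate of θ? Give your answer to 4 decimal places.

θ̂_MAP = 10.1265

n = 5; x̄ = (11.8 + 12.9 + 8.3 + 14.2 + 4.7)/5 = 51.9/5 = 10.38.
For a Normal prior and Normal likelihood with known variance, the posterior is Normal; its mode equals its mean, the precision-weighted average.
Prior precision 1/σ₀² = 1/8 = 0.125; data precision n/σ² = 5/9.
θ̂ = (0.125·9 + (5/9)·10.38) / (0.125 + 5/9) = (827/120)/(49/72) = 2481/245 ≈ 10.1265.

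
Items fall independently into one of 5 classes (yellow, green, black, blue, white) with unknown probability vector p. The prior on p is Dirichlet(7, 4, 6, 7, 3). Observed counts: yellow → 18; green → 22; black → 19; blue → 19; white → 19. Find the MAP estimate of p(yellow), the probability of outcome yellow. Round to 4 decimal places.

The posterior is Dirichlet(αᵢ + nᵢ) = Dirichlet(25, 26, 25, 26, 22).
For a Dirichlet(a₁,…,a_K) with all aᵢ > 1, the mode has j-th component (aⱼ − 1)/(Σaᵢ − K).
Here Σaᵢ = 124 and K = 5, so p(yellow) = (25 − 1)/(124 − 5) = 24/119 ≈ 0.2017.

MAP estimate of p(yellow) = 0.2017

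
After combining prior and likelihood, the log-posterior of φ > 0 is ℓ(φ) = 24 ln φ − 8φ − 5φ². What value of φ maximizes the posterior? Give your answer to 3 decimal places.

φ̂_MAP = 1.200

ℓ'(φ) = 24/φ − 8 − 10φ. Setting this to zero and multiplying by φ: 10φ² + 8φ − 24 = 0.
φ = (−8 + √(8² + 4·10·24)) / (2·10) = (−8 + √1024) / 20 = (−8 + 32)/20 = 6/5.
ℓ''(φ) = −24/φ² − 10 < 0, confirming a maximum.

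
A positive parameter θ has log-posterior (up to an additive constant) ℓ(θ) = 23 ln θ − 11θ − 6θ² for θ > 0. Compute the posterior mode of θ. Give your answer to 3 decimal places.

ℓ'(θ) = 23/θ − 11 − 12θ. Setting this to zero and multiplying by θ: 12θ² + 11θ − 23 = 0.
θ = (−11 + √(11² + 4·12·23)) / (2·12) = (−11 + √1225) / 24 = (−11 + 35)/24 = 1.
ℓ''(θ) = −23/θ² − 12 < 0, confirming a maximum.

θ̂_MAP = 1.000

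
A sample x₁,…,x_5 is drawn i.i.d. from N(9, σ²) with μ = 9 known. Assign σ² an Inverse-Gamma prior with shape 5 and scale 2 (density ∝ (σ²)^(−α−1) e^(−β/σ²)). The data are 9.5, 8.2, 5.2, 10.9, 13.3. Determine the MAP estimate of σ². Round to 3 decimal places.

σ̂²_MAP = 2.437

Sum of squared deviations about the known mean: SS = (9.5−9)² + (8.2−9)² + (5.2−9)² + (10.9−9)² + (13.3−9)² = 37.43.
The Normal likelihood contributes (σ²)^(−n/2) exp(−SS/(2σ²)), so the posterior is Inverse-Gamma(α + n/2, β + SS/2) = Inverse-Gamma(7.5, 20.715).
The mode of Inverse-Gamma(a, b) is b/(a+1) = 20.715/8.5 ≈ 2.437.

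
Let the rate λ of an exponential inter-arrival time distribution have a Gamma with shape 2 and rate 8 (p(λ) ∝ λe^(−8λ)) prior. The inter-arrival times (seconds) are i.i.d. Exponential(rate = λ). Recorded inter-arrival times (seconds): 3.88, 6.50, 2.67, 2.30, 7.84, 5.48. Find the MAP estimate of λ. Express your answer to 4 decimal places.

λ̂_MAP = 0.1909

The Exponential(rate=λ) likelihood is ∝ λ^n e^(−λΣtᵢ). Here n = 6 and Σtᵢ = 3.88 + 6.50 + 2.67 + 2.30 + 7.84 + 5.48 = 28.67.
Posterior ∝ λe^(−8λ) · λ^6e^(−28.67λ) = λ^7e^(−36.67λ), i.e. Gamma(8, 36.67).
Mode = (a−1)/b = 7/36.67 ≈ 0.1909.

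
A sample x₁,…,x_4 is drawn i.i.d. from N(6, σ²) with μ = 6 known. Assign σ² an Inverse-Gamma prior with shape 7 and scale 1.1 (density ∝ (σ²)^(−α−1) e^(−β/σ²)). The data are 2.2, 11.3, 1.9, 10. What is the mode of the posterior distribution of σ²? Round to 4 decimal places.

Sum of squared deviations about the known mean: SS = (2.2−6)² + (11.3−6)² + (1.9−6)² + (10−6)² = 75.34.
The Normal likelihood contributes (σ²)^(−n/2) exp(−SS/(2σ²)), so the posterior is Inverse-Gamma(α + n/2, β + SS/2) = Inverse-Gamma(9, 38.77).
The mode of Inverse-Gamma(a, b) is b/(a+1) = 38.77/10 ≈ 3.8770.

σ̂²_MAP = 3.8770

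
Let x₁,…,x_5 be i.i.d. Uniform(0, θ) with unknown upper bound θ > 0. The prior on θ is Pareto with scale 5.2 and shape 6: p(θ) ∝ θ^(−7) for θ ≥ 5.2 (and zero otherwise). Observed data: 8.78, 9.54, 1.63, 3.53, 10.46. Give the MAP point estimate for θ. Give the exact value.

θ̂_MAP = 10.46

The Uniform(0, θ) likelihood is θ^(−n) for θ ≥ max(xᵢ), zero otherwise. Here max(xᵢ) = 10.46.
Posterior ∝ θ^(−7) · θ^(−5) = θ^(−12) on θ ≥ max(5.2, 10.46) = 10.46.
This density is strictly decreasing in θ, so the posterior mode lies at the lower boundary of the support.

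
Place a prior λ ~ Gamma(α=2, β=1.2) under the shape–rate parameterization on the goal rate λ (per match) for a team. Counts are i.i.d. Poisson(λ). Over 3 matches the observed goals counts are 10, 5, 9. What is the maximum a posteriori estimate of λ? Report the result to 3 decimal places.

Σxᵢ = 10+5+9 = 24, with n = 3.
Posterior ∝ λe^(−1.2λ) · λ^24e^(−3λ) = λ^25e^(−4.2λ), i.e. Gamma(shape=26, rate=4.2).
The mode of a Gamma(a, b) with a ≥ 1 (shape–rate) is (a−1)/b = 25/4.2 ≈ 5.952.

λ̂_MAP = 5.952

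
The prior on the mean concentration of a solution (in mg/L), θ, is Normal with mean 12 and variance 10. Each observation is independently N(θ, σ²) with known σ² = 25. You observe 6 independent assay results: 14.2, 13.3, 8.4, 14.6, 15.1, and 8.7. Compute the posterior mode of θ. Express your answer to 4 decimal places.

n = 6; x̄ = (14.2 + 13.3 + 8.4 + 14.6 + 15.1 + 8.7)/6 = 74.3/6 = 743/60 ≈ 12.3833.
For a Normal prior and Normal likelihood with known variance, the posterior is Normal; its mode equals its mean, the precision-weighted average.
Prior precision 1/σ₀² = 1/10 = 0.1; data precision n/σ² = 6/25 = 0.24.
θ̂ = (0.1·12 + 0.24·(743/60)) / (0.1 + 0.24) = 4.172/0.34 = 1043/85 ≈ 12.2706.

θ̂_MAP = 12.2706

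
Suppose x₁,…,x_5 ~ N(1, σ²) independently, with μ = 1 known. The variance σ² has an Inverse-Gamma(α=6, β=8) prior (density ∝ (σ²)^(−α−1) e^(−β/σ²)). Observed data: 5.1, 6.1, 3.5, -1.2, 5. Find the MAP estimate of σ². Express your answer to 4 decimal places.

Sum of squared deviations about the known mean: SS = (5.1−1)² + (6.1−1)² + (3.5−1)² + (-1.2−1)² + (5−1)² = 69.91.
The Normal likelihood contributes (σ²)^(−n/2) exp(−SS/(2σ²)), so the posterior is Inverse-Gamma(α + n/2, β + SS/2) = Inverse-Gamma(8.5, 42.955).
The mode of Inverse-Gamma(a, b) is b/(a+1) = 42.955/9.5 ≈ 4.5216.

σ̂²_MAP = 4.5216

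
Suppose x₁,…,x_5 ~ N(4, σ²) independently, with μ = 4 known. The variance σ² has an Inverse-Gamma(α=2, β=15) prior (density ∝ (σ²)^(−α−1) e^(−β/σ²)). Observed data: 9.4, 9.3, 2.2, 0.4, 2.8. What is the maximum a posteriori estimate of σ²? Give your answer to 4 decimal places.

Sum of squared deviations about the known mean: SS = (9.4−4)² + (9.3−4)² + (2.2−4)² + (0.4−4)² + (2.8−4)² = 74.89.
The Normal likelihood contributes (σ²)^(−n/2) exp(−SS/(2σ²)), so the posterior is Inverse-Gamma(α + n/2, β + SS/2) = Inverse-Gamma(4.5, 52.445).
The mode of Inverse-Gamma(a, b) is b/(a+1) = 52.445/5.5 ≈ 9.5355.

σ̂²_MAP = 9.5355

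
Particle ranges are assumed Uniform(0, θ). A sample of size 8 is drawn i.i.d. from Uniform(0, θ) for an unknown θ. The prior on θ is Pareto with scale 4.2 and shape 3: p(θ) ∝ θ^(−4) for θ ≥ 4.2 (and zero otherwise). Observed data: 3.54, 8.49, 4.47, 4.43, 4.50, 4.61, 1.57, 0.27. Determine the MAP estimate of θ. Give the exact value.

θ̂_MAP = 8.49

The Uniform(0, θ) likelihood is θ^(−n) for θ ≥ max(xᵢ), zero otherwise. Here max(xᵢ) = 8.49.
Posterior ∝ θ^(−4) · θ^(−8) = θ^(−12) on θ ≥ max(4.2, 8.49) = 8.49.
This density is strictly decreasing in θ, so the posterior mode lies at the lower boundary of the support.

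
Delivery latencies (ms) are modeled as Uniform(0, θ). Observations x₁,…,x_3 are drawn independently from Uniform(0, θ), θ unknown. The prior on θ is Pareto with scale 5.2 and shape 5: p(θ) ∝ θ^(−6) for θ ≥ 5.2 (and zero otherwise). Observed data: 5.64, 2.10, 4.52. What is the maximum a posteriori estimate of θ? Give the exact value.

The Uniform(0, θ) likelihood is θ^(−n) for θ ≥ max(xᵢ), zero otherwise. Here max(xᵢ) = 5.64.
Posterior ∝ θ^(−6) · θ^(−3) = θ^(−9) on θ ≥ max(5.2, 5.64) = 5.64.
This density is strictly decreasing in θ, so the posterior mode lies at the lower boundary of the support.

θ̂_MAP = 5.64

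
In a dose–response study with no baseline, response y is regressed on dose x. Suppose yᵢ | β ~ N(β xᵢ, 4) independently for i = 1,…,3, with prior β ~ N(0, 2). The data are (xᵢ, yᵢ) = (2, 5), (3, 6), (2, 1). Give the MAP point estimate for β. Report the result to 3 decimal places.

log p(β | y) = −Σ(yᵢ − βxᵢ)²/(2·4) − β²/(2·2) + const.
Setting the derivative to zero: Σxᵢ(yᵢ − βxᵢ)/4 − β/2 = 0, so β = Σxᵢyᵢ / (Σxᵢ² + σ²/τ²).
Σxᵢyᵢ = 2·5 + 3·6 + 2·1 = 30; Σxᵢ² = 17; σ²/τ² = 2.
β̂_MAP = 30 / (17 + 2) = 30/19 ≈ 1.579.

β̂_MAP = 1.579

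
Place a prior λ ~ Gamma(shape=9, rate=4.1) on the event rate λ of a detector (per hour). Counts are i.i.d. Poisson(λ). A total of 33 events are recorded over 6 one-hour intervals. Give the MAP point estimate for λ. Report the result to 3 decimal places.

Σxᵢ = 33, n = 6.
Posterior ∝ λ^8e^(−4.1λ) · λ^33e^(−6λ) = λ^41e^(−10.1λ), i.e. Gamma(shape=42, rate=10.1).
The mode of a Gamma(a, b) with a ≥ 1 (shape–rate) is (a−1)/b = 41/10.1 ≈ 4.059.

λ̂_MAP = 4.059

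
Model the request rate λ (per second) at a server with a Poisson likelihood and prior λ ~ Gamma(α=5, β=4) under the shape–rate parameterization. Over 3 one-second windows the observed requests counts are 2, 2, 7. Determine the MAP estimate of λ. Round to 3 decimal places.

Σxᵢ = 2+2+7 = 11, with n = 3.
Posterior ∝ λ^4e^(−4λ) · λ^11e^(−3λ) = λ^15e^(−7λ), i.e. Gamma(shape=16, rate=7).
The mode of a Gamma(a, b) with a ≥ 1 (shape–rate) is (a−1)/b = 15/7 ≈ 2.143.

λ̂_MAP = 2.143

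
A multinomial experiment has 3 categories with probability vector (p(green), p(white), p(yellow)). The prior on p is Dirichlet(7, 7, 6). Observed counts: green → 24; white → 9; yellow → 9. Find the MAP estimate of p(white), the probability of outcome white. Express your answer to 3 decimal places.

MAP estimate of p(white) = 0.254

The posterior is Dirichlet(αᵢ + nᵢ) = Dirichlet(31, 16, 15).
For a Dirichlet(a₁,…,a_K) with all aᵢ > 1, the mode has j-th component (aⱼ − 1)/(Σaᵢ − K).
Here Σaᵢ = 62 and K = 3, so p(white) = (16 − 1)/(62 − 3) = 15/59 ≈ 0.254.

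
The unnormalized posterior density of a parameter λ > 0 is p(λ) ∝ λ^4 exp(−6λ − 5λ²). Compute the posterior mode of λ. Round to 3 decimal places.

ℓ'(λ) = 4/λ − 6 − 10λ. Setting this to zero and multiplying by λ: 10λ² + 6λ − 4 = 0.
λ = (−6 + √(6² + 4·10·4)) / (2·10) = (−6 + √196) / 20 = (−6 + 14)/20 = 2/5.
ℓ''(λ) = −4/λ² − 10 < 0, confirming a maximum.

λ̂_MAP = 0.400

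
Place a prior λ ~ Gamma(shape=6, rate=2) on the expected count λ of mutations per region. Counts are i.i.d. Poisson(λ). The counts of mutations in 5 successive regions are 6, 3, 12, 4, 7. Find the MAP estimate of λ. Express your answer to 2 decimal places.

Σxᵢ = 6+3+12+4+7 = 32, with n = 5.
Posterior ∝ λ^5e^(−2λ) · λ^32e^(−5λ) = λ^37e^(−7λ), i.e. Gamma(shape=38, rate=7).
The mode of a Gamma(a, b) with a ≥ 1 (shape–rate) is (a−1)/b = 37/7 ≈ 5.29.

λ̂_MAP = 5.29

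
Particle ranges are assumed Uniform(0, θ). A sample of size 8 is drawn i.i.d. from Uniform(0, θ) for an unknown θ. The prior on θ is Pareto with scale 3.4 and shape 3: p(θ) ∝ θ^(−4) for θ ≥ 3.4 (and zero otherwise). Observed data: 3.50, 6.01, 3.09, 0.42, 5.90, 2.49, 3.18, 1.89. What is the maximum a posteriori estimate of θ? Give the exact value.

θ̂_MAP = 6.01

The Uniform(0, θ) likelihood is θ^(−n) for θ ≥ max(xᵢ), zero otherwise. Here max(xᵢ) = 6.01.
Posterior ∝ θ^(−4) · θ^(−8) = θ^(−12) on θ ≥ max(3.4, 6.01) = 6.01.
This density is strictly decreasing in θ, so the posterior mode lies at the lower boundary of the support.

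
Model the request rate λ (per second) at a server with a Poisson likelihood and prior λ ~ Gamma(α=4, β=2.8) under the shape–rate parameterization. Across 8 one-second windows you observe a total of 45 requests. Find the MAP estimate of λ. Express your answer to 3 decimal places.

λ̂_MAP = 4.444

Σxᵢ = 45, n = 8.
Posterior ∝ λ^3e^(−2.8λ) · λ^45e^(−8λ) = λ^48e^(−10.8λ), i.e. Gamma(shape=49, rate=10.8).
The mode of a Gamma(a, b) with a ≥ 1 (shape–rate) is (a−1)/b = 48/10.8 ≈ 4.444.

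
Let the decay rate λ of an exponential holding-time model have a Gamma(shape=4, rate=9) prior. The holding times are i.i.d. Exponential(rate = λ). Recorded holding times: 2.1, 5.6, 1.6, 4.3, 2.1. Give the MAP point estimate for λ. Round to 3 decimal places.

The Exponential(rate=λ) likelihood is ∝ λ^n e^(−λΣtᵢ). Here n = 5 and Σtᵢ = 2.1 + 5.6 + 1.6 + 4.3 + 2.1 = 15.7.
Posterior ∝ λ^3e^(−9λ) · λ^5e^(−15.7λ) = λ^8e^(−24.7λ), i.e. Gamma(9, 24.7).
Mode = (a−1)/b = 8/24.7 ≈ 0.324.

λ̂_MAP = 0.324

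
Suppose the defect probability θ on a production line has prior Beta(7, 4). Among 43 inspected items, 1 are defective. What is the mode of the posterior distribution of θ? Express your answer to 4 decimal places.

Prior: Beta(7, 4).
Data: 1 success in 43 trials. The binomial likelihood contributes θ(1−θ)^42, so the posterior is Beta(7+1, 4+42) = Beta(8, 46).
For Beta(a, b) with a, b > 1 the mode is (a−1)/(a+b−2) = 7/52 ≈ 0.1346.

θ̂_MAP = 0.1346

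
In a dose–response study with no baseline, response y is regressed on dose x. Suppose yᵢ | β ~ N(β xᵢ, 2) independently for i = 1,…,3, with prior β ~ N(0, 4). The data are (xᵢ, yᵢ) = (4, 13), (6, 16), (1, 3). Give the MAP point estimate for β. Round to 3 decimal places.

β̂_MAP = 2.822

log p(β | y) = −Σ(yᵢ − βxᵢ)²/(2·2) − β²/(2·4) + const.
Setting the derivative to zero: Σxᵢ(yᵢ − βxᵢ)/2 − β/4 = 0, so β = Σxᵢyᵢ / (Σxᵢ² + σ²/τ²).
Σxᵢyᵢ = 4·13 + 6·16 + 1·3 = 151; Σxᵢ² = 53; σ²/τ² = 0.5.
β̂_MAP = 151 / (53 + 0.5) = 151/53.5 ≈ 2.822.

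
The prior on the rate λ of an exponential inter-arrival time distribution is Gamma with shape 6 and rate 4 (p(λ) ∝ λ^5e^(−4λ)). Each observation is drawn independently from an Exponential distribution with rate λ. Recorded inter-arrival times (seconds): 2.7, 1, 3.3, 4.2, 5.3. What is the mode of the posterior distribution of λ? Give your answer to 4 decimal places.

λ̂_MAP = 0.4878

The Exponential(rate=λ) likelihood is ∝ λ^n e^(−λΣtᵢ). Here n = 5 and Σtᵢ = 2.7 + 1 + 3.3 + 4.2 + 5.3 = 16.5.
Posterior ∝ λ^5e^(−4λ) · λ^5e^(−16.5λ) = λ^10e^(−20.5λ), i.e. Gamma(11, 20.5).
Mode = (a−1)/b = 10/20.5 ≈ 0.4878.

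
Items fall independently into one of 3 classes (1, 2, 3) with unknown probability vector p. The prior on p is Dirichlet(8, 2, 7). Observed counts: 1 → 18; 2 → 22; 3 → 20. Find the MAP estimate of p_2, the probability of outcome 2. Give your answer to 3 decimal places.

The posterior is Dirichlet(αᵢ + nᵢ) = Dirichlet(26, 24, 27).
For a Dirichlet(a₁,…,a_K) with all aᵢ > 1, the mode has j-th component (aⱼ − 1)/(Σaᵢ − K).
Here Σaᵢ = 77 and K = 3, so p_2 = (24 − 1)/(77 − 3) = 23/74 ≈ 0.311.

MAP estimate: 0.311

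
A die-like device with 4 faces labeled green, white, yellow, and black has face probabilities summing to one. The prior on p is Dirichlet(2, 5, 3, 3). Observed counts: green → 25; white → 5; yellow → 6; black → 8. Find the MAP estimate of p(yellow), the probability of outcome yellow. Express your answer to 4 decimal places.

MAP estimate of p(yellow) = 0.1509

The posterior is Dirichlet(αᵢ + nᵢ) = Dirichlet(27, 10, 9, 11).
For a Dirichlet(a₁,…,a_K) with all aᵢ > 1, the mode has j-th component (aⱼ − 1)/(Σaᵢ − K).
Here Σaᵢ = 57 and K = 4, so p(yellow) = (9 − 1)/(57 − 4) = 8/53 ≈ 0.1509.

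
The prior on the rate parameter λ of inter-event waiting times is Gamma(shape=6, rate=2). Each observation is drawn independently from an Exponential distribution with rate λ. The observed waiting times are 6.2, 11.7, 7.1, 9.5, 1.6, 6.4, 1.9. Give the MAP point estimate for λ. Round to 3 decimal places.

λ̂_MAP = 0.259

The Exponential(rate=λ) likelihood is ∝ λ^n e^(−λΣtᵢ). Here n = 7 and Σtᵢ = 6.2 + 11.7 + 7.1 + 9.5 + 1.6 + 6.4 + 1.9 = 44.4.
Posterior ∝ λ^5e^(−2λ) · λ^7e^(−44.4λ) = λ^12e^(−46.4λ), i.e. Gamma(13, 46.4).
Mode = (a−1)/b = 12/46.4 ≈ 0.259.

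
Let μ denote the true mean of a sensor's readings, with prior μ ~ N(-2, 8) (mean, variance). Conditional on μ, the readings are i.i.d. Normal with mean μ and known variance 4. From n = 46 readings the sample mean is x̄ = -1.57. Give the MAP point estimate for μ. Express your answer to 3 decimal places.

μ̂_MAP = -1.575

n = 46, x̄ = -1.57.
For a Normal prior and Normal likelihood with known variance, the posterior is Normal; its mode equals its mean, the precision-weighted average.
Prior precision 1/σ₀² = 1/8 = 0.125; data precision n/σ² = 46/4 = 11.5.
μ̂ = (0.125·(-2) + 11.5·(-1.57)) / (0.125 + 11.5) = (-18.305)/11.625 = -3661/2325 ≈ -1.575.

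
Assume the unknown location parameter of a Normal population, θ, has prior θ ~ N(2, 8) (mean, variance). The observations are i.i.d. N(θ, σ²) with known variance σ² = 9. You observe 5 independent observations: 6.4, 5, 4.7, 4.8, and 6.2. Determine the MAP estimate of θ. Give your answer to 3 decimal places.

n = 5; x̄ = (6.4 + 5 + 4.7 + 4.8 + 6.2)/5 = 27.1/5 = 5.42.
For a Normal prior and Normal likelihood with known variance, the posterior is Normal; its mode equals its mean, the precision-weighted average.
Prior precision 1/σ₀² = 1/8 = 0.125; data precision n/σ² = 5/9.
θ̂ = (0.125·2 + (5/9)·5.42) / (0.125 + 5/9) = (587/180)/(49/72) = 1174/245 ≈ 4.792.

θ̂_MAP = 4.792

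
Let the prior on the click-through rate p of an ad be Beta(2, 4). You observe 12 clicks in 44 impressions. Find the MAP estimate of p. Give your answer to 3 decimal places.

p̂_MAP = 0.271

Prior: Beta(2, 4).
Data: 12 successes in 44 trials. The binomial likelihood contributes p^12(1−p)^32, so the posterior is Beta(2+12, 4+32) = Beta(14, 36).
For Beta(a, b) with a, b > 1 the mode is (a−1)/(a+b−2) = 13/48 ≈ 0.271.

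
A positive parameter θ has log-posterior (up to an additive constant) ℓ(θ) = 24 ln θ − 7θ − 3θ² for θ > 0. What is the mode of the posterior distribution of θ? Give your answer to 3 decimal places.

θ̂_MAP = 1.500

ℓ'(θ) = 24/θ − 7 − 6θ. Setting this to zero and multiplying by θ: 6θ² + 7θ − 24 = 0.
θ = (−7 + √(7² + 4·6·24)) / (2·6) = (−7 + √625) / 12 = (−7 + 25)/12 = 3/2.
ℓ''(θ) = −24/θ² − 6 < 0, confirming a maximum.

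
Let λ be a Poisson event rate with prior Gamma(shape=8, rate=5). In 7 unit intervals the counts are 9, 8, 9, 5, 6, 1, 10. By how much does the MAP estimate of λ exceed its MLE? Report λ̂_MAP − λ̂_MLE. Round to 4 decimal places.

Σxᵢ = 48. Posterior is Gamma(56, 12); MAP = (56−1)/12 = 55/12 ≈ 4.58333.
MLE = x̄ = 48/7 ≈ 6.85714.
Difference = 55/12 − 48/7 = -191/84 ≈ -2.2738.

MAP − MLE = -2.2738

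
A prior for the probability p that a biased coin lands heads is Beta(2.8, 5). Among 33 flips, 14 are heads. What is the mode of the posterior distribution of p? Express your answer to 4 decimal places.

p̂_MAP = 0.4072

Prior: Beta(2.8, 5).
Data: 14 successes in 33 trials. The binomial likelihood contributes p^14(1−p)^19, so the posterior is Beta(2.8+14, 5+19) = Beta(16.8, 24).
For Beta(a, b) with a, b > 1 the mode is (a−1)/(a+b−2) = 15.8/38.8 ≈ 0.4072.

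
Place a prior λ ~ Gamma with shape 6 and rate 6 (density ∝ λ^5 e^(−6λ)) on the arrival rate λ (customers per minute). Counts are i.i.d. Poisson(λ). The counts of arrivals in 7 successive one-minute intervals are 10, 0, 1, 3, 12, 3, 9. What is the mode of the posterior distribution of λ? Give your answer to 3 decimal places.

λ̂_MAP = 3.308

Σxᵢ = 10+0+1+3+12+3+9 = 38, with n = 7.
Posterior ∝ λ^5e^(−6λ) · λ^38e^(−7λ) = λ^43e^(−13λ), i.e. Gamma(shape=44, rate=13).
The mode of a Gamma(a, b) with a ≥ 1 (shape–rate) is (a−1)/b = 43/13 ≈ 3.308.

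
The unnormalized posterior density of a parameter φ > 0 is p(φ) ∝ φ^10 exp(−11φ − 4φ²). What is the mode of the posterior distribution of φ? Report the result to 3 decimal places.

φ̂_MAP = 0.625

ℓ'(φ) = 10/φ − 11 − 8φ. Setting this to zero and multiplying by φ: 8φ² + 11φ − 10 = 0.
φ = (−11 + √(11² + 4·8·10)) / (2·8) = (−11 + √441) / 16 = (−11 + 21)/16 = 5/8.
ℓ''(φ) = −10/φ² − 8 < 0, confirming a maximum.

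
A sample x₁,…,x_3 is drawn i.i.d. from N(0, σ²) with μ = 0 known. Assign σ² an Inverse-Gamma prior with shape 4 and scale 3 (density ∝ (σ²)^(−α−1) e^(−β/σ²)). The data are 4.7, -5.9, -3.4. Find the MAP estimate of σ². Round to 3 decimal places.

Sum of squared deviations about the known mean: SS = (4.7−0)² + (-5.9−0)² + (-3.4−0)² = 68.46.
The Normal likelihood contributes (σ²)^(−n/2) exp(−SS/(2σ²)), so the posterior is Inverse-Gamma(α + n/2, β + SS/2) = Inverse-Gamma(5.5, 37.23).
The mode of Inverse-Gamma(a, b) is b/(a+1) = 37.23/6.5 ≈ 5.728.

σ̂²_MAP = 5.728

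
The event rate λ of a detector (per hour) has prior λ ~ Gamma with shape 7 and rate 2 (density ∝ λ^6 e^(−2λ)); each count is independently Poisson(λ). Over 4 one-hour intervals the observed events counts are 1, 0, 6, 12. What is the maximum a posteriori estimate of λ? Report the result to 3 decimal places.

λ̂_MAP = 4.167

Σxᵢ = 1+0+6+12 = 19, with n = 4.
Posterior ∝ λ^6e^(−2λ) · λ^19e^(−4λ) = λ^25e^(−6λ), i.e. Gamma(shape=26, rate=6).
The mode of a Gamma(a, b) with a ≥ 1 (shape–rate) is (a−1)/b = 25/6 ≈ 4.167.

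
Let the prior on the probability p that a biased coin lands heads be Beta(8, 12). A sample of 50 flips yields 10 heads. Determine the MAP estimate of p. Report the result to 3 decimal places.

Prior: Beta(8, 12).
Data: 10 successes in 50 trials. The binomial likelihood contributes p^10(1−p)^40, so the posterior is Beta(8+10, 12+40) = Beta(18, 52).
For Beta(a, b) with a, b > 1 the mode is (a−1)/(a+b−2) = 17/68 ≈ 0.250.

p̂_MAP = 0.250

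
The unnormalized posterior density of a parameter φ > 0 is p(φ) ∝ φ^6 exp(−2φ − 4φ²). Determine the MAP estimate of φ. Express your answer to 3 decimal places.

φ̂_MAP = 0.750

ℓ'(φ) = 6/φ − 2 − 8φ. Setting this to zero and multiplying by φ: 8φ² + 2φ − 6 = 0.
φ = (−2 + √(2² + 4·8·6)) / (2·8) = (−2 + √196) / 16 = (−2 + 14)/16 = 3/4.
ℓ''(φ) = −6/φ² − 8 < 0, confirming a maximum.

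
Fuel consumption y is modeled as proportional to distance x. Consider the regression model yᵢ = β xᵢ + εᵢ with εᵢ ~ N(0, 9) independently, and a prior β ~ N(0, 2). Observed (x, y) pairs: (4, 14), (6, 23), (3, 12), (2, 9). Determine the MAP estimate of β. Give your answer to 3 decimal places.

β̂_MAP = 3.568

log p(β | y) = −Σ(yᵢ − βxᵢ)²/(2·9) − β²/(2·2) + const.
Setting the derivative to zero: Σxᵢ(yᵢ − βxᵢ)/9 − β/2 = 0, so β = Σxᵢyᵢ / (Σxᵢ² + σ²/τ²).
Σxᵢyᵢ = 4·14 + 6·23 + 3·12 + 2·9 = 248; Σxᵢ² = 65; σ²/τ² = 4.5.
β̂_MAP = 248 / (65 + 4.5) = 248/69.5 ≈ 3.568.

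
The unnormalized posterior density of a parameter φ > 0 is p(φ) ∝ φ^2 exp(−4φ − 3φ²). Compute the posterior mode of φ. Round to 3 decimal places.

ℓ'(φ) = 2/φ − 4 − 6φ. Setting this to zero and multiplying by φ: 6φ² + 4φ − 2 = 0.
φ = (−4 + √(4² + 4·6·2)) / (2·6) = (−4 + √64) / 12 = (−4 + 8)/12 = 1/3.
ℓ''(φ) = −2/φ² − 6 < 0, confirming a maximum.

φ̂_MAP = 0.333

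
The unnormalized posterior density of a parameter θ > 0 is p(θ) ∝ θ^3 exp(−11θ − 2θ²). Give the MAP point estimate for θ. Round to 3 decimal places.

θ̂_MAP = 0.250

ℓ'(θ) = 3/θ − 11 − 4θ. Setting this to zero and multiplying by θ: 4θ² + 11θ − 3 = 0.
θ = (−11 + √(11² + 4·4·3)) / (2·4) = (−11 + √169) / 8 = (−11 + 13)/8 = 1/4.
ℓ''(θ) = −3/θ² − 4 < 0, confirming a maximum.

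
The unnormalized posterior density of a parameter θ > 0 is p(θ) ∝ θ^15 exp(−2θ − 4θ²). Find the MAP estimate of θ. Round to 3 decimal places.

ℓ'(θ) = 15/θ − 2 − 8θ. Setting this to zero and multiplying by θ: 8θ² + 2θ − 15 = 0.
θ = (−2 + √(2² + 4·8·15)) / (2·8) = (−2 + √484) / 16 = (−2 + 22)/16 = 5/4.
ℓ''(θ) = −15/θ² − 8 < 0, confirming a maximum.

θ̂_MAP = 1.250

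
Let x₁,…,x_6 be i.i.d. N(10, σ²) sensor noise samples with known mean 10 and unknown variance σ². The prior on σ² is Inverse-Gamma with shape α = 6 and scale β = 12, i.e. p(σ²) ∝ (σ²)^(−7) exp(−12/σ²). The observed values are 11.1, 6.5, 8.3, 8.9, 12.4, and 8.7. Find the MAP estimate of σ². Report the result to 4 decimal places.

Sum of squared deviations about the known mean: SS = (11.1−10)² + (6.5−10)² + (8.3−10)² + (8.9−10)² + (12.4−10)² + (8.7−10)² = 25.01.
The Normal likelihood contributes (σ²)^(−n/2) exp(−SS/(2σ²)), so the posterior is Inverse-Gamma(α + n/2, β + SS/2) = Inverse-Gamma(9, 24.505).
The mode of Inverse-Gamma(a, b) is b/(a+1) = 24.505/10 ≈ 2.4505.

σ̂²_MAP = 2.4505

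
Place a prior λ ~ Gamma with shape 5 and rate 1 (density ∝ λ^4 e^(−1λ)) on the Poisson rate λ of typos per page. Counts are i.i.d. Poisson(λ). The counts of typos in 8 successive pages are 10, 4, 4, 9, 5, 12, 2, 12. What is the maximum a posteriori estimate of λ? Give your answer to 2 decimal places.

λ̂_MAP = 6.89

Σxᵢ = 10+4+4+9+5+12+2+12 = 58, with n = 8.
Posterior ∝ λ^4e^(−1λ) · λ^58e^(−8λ) = λ^62e^(−9λ), i.e. Gamma(shape=63, rate=9).
The mode of a Gamma(a, b) with a ≥ 1 (shape–rate) is (a−1)/b = 62/9 ≈ 6.89.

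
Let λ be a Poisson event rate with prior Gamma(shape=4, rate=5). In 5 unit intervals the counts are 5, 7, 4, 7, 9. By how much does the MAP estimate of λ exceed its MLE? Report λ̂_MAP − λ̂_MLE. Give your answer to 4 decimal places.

MAP − MLE = -2.9000

Σxᵢ = 32. Posterior is Gamma(36, 10); MAP = (36−1)/10 = 35/10 ≈ 3.50000.
MLE = x̄ = 32/5 ≈ 6.40000.
Difference = 35/10 − 32/5 = -29/10 ≈ -2.9000.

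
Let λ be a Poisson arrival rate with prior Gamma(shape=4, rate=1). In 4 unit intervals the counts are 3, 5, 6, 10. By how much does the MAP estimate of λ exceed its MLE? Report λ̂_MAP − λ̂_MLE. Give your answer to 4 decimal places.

Σxᵢ = 24. Posterior is Gamma(28, 5); MAP = (28−1)/5 = 27/5 ≈ 5.40000.
MLE = x̄ = 24/4 ≈ 6.00000.
Difference = 27/5 − 24/4 = -3/5 ≈ -0.6000.

MAP − MLE = -0.6000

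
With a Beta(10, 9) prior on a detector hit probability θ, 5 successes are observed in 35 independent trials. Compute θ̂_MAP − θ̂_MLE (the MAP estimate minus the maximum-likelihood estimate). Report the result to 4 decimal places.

Posterior is Beta(15, 39); MAP = (15−1)/(54−2) = 14/52 ≈ 0.26923.
MLE ignores the prior: θ̂_MLE = k/n = 5/35 ≈ 0.14286.
Difference = 14/52 − 5/35 = 23/182 ≈ 0.1264.

MAP − MLE = 0.1264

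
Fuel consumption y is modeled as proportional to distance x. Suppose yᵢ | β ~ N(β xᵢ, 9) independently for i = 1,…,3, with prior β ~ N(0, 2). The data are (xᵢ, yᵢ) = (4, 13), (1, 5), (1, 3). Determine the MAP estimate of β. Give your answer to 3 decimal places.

log p(β | y) = −Σ(yᵢ − βxᵢ)²/(2·9) − β²/(2·2) + const.
Setting the derivative to zero: Σxᵢ(yᵢ − βxᵢ)/9 − β/2 = 0, so β = Σxᵢyᵢ / (Σxᵢ² + σ²/τ²).
Σxᵢyᵢ = 4·13 + 1·5 + 1·3 = 60; Σxᵢ² = 18; σ²/τ² = 4.5.
β̂_MAP = 60 / (18 + 4.5) = 60/22.5 ≈ 2.667.

β̂_MAP = 2.667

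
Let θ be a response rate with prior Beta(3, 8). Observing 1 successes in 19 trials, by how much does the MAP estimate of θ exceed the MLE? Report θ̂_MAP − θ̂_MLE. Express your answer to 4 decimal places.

MAP − MLE = 0.0545

Posterior is Beta(4, 26); MAP = (4−1)/(30−2) = 3/28 ≈ 0.10714.
MLE ignores the prior: θ̂_MLE = k/n = 1/19 ≈ 0.05263.
Difference = 3/28 − 1/19 = 29/532 ≈ 0.0545.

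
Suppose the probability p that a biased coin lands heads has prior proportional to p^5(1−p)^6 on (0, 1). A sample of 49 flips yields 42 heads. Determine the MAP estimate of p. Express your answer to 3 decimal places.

p̂_MAP = 0.783

The prior density ∝ p^5(1−p)^6 is the kernel of Beta(6, 7).
Data: 42 successes in 49 trials. The binomial likelihood contributes p^42(1−p)^7, so the posterior is Beta(6+42, 7+7) = Beta(48, 14).
For Beta(a, b) with a, b > 1 the mode is (a−1)/(a+b−2) = 47/60 ≈ 0.783.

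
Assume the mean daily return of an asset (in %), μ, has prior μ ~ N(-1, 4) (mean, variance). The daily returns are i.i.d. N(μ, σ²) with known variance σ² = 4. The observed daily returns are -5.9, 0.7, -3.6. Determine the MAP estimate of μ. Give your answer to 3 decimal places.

n = 3; x̄ = ((-5.9) + 0.7 + (-3.6))/3 = -8.8/3 = -44/15 ≈ -2.9333.
For a Normal prior and Normal likelihood with known variance, the posterior is Normal; its mode equals its mean, the precision-weighted average.
Prior precision 1/σ₀² = 1/4 = 0.25; data precision n/σ² = 3/4 = 0.75.
μ̂ = (0.25·(-1) + 0.75·(-44/15)) / (0.25 + 0.75) = (-2.45)/1 = -2.450.

μ̂_MAP = -2.450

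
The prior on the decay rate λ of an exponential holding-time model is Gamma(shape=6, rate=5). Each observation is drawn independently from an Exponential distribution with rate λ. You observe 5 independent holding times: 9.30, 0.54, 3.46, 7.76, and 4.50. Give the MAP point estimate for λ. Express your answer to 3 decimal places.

λ̂_MAP = 0.327

The Exponential(rate=λ) likelihood is ∝ λ^n e^(−λΣtᵢ). Here n = 5 and Σtᵢ = 9.30 + 0.54 + 3.46 + 7.76 + 4.50 = 25.56.
Posterior ∝ λ^5e^(−5λ) · λ^5e^(−25.56λ) = λ^10e^(−30.56λ), i.e. Gamma(11, 30.56).
Mode = (a−1)/b = 10/30.56 ≈ 0.327.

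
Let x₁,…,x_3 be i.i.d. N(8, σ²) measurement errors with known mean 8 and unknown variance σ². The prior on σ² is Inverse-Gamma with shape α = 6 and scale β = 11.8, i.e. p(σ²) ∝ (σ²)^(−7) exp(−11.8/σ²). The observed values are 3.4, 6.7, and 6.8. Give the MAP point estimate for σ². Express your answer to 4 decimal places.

Sum of squared deviations about the known mean: SS = (3.4−8)² + (6.7−8)² + (6.8−8)² = 24.29.
The Normal likelihood contributes (σ²)^(−n/2) exp(−SS/(2σ²)), so the posterior is Inverse-Gamma(α + n/2, β + SS/2) = Inverse-Gamma(7.5, 23.945).
The mode of Inverse-Gamma(a, b) is b/(a+1) = 23.945/8.5 ≈ 2.8171.

σ̂²_MAP = 2.8171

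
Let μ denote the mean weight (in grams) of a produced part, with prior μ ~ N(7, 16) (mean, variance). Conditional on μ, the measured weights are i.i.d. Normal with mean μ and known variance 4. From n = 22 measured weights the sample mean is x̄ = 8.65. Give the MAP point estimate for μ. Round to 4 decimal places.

n = 22, x̄ = 8.65.
For a Normal prior and Normal likelihood with known variance, the posterior is Normal; its mode equals its mean, the precision-weighted average.
Prior precision 1/σ₀² = 1/16 = 0.0625; data precision n/σ² = 22/4 = 5.5.
μ̂ = (0.0625·7 + 5.5·8.65) / (0.0625 + 5.5) = 48.0125/5.5625 = 3841/445 ≈ 8.6315.

μ̂_MAP = 8.6315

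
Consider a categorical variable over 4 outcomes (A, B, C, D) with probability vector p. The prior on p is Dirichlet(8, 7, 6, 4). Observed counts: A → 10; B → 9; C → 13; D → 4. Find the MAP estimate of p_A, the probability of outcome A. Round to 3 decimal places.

The posterior is Dirichlet(αᵢ + nᵢ) = Dirichlet(18, 16, 19, 8).
For a Dirichlet(a₁,…,a_K) with all aᵢ > 1, the mode has j-th component (aⱼ − 1)/(Σaᵢ − K).
Here Σaᵢ = 61 and K = 4, so p_A = (18 − 1)/(61 − 4) = 17/57 ≈ 0.298.

MAP estimate of p_A = 0.298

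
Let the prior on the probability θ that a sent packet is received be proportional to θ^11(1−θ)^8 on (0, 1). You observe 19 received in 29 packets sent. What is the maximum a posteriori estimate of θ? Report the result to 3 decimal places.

The prior density ∝ θ^11(1−θ)^8 is the kernel of Beta(12, 9).
Data: 19 successes in 29 trials. The binomial likelihood contributes θ^19(1−θ)^10, so the posterior is Beta(12+19, 9+10) = Beta(31, 19).
For Beta(a, b) with a, b > 1 the mode is (a−1)/(a+b−2) = 30/48 ≈ 0.625.

θ̂_MAP = 0.625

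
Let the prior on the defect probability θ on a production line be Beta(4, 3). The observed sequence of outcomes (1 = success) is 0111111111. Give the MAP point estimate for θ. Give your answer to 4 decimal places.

Prior: Beta(4, 3).
Data: 9 successes in 10 trials (from the sequence). The binomial likelihood contributes θ^9(1−θ)^1, so the posterior is Beta(4+9, 3+1) = Beta(13, 4).
For Beta(a, b) with a, b > 1 the mode is (a−1)/(a+b−2) = 12/15 ≈ 0.8000.

θ̂_MAP = 0.8000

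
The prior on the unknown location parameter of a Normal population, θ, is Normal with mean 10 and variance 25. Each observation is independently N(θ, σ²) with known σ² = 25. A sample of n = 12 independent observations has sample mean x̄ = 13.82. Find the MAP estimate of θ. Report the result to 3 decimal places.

n = 12, x̄ = 13.82.
For a Normal prior and Normal likelihood with known variance, the posterior is Normal; its mode equals its mean, the precision-weighted average.
Prior precision 1/σ₀² = 1/25 = 0.04; data precision n/σ² = 12/25 = 0.48.
θ̂ = (0.04·10 + 0.48·13.82) / (0.04 + 0.48) = 7.0336/0.52 = 4396/325 ≈ 13.526.

θ̂_MAP = 13.526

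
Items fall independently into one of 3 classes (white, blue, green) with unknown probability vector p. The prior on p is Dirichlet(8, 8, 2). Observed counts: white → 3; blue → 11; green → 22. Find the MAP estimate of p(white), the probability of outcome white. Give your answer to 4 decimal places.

MAP estimate of p(white) = 0.1961

The posterior is Dirichlet(αᵢ + nᵢ) = Dirichlet(11, 19, 24).
For a Dirichlet(a₁,…,a_K) with all aᵢ > 1, the mode has j-th component (aⱼ − 1)/(Σaᵢ − K).
Here Σaᵢ = 54 and K = 3, so p(white) = (11 − 1)/(54 − 3) = 10/51 ≈ 0.1961.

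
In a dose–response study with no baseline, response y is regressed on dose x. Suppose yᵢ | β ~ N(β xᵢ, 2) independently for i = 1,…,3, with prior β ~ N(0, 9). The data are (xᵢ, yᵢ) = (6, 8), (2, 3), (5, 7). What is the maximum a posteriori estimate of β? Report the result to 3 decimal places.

β̂_MAP = 1.365

log p(β | y) = −Σ(yᵢ − βxᵢ)²/(2·2) − β²/(2·9) + const.
Setting the derivative to zero: Σxᵢ(yᵢ − βxᵢ)/2 − β/9 = 0, so β = Σxᵢyᵢ / (Σxᵢ² + σ²/τ²).
Σxᵢyᵢ = 6·8 + 2·3 + 5·7 = 89; Σxᵢ² = 65; σ²/τ² = 2/9.
β̂_MAP = 89 / (65 + 2/9) = 89/(587/9) = 801/587 ≈ 1.365.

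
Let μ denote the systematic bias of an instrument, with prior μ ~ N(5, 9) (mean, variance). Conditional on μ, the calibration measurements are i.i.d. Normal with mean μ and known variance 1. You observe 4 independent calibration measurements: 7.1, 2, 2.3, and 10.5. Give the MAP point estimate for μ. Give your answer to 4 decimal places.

μ̂_MAP = 5.4622

n = 4; x̄ = (7.1 + 2 + 2.3 + 10.5)/4 = 21.9/4 = 5.475.
For a Normal prior and Normal likelihood with known variance, the posterior is Normal; its mode equals its mean, the precision-weighted average.
Prior precision 1/σ₀² = 1/9; data precision n/σ² = 4/1 = 4.
μ̂ = ((1/9)·5 + 4·5.475) / (1/9 + 4) = (2021/90)/(37/9) = 2021/370 ≈ 5.4622.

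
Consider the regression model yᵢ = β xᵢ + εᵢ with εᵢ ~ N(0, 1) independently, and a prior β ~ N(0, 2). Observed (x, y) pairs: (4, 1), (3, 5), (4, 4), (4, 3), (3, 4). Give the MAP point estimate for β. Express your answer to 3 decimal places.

log p(β | y) = −Σ(yᵢ − βxᵢ)²/(2·1) − β²/(2·2) + const.
Setting the derivative to zero: Σxᵢ(yᵢ − βxᵢ)/1 − β/2 = 0, so β = Σxᵢyᵢ / (Σxᵢ² + σ²/τ²).
Σxᵢyᵢ = 4·1 + 3·5 + 4·4 + 4·3 + 3·4 = 59; Σxᵢ² = 66; σ²/τ² = 0.5.
β̂_MAP = 59 / (66 + 0.5) = 59/66.5 ≈ 0.887.

β̂_MAP = 0.887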